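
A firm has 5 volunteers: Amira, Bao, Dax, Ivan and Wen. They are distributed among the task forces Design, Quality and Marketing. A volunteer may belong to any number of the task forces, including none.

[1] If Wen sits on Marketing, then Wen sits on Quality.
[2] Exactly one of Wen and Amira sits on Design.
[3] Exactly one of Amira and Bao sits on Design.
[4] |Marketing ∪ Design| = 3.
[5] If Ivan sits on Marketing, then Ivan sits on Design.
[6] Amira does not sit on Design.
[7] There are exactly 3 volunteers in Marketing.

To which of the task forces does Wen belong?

Wen: Design, Marketing, Quality

From (6): Amira ∉ Design.
(2) (exactly one): Wen ∈ Design.
(3) (exactly one): Bao ∈ Design.
Suppose Wen ∉ Quality: no assignment then satisfies all the clues, so Wen ∈ Quality.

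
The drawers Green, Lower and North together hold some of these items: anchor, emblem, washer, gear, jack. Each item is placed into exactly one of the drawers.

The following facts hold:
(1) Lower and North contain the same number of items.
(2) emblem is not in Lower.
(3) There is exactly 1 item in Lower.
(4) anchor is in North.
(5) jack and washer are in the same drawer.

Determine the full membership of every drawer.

Green = {emblem, jack, washer}; Lower = {gear}; North = {anchor}

From (2): emblem ∉ Lower.
From (4): anchor ∈ North.
Suppose emblem ∉ Green: no assignment then satisfies all the clues, so emblem ∈ Green.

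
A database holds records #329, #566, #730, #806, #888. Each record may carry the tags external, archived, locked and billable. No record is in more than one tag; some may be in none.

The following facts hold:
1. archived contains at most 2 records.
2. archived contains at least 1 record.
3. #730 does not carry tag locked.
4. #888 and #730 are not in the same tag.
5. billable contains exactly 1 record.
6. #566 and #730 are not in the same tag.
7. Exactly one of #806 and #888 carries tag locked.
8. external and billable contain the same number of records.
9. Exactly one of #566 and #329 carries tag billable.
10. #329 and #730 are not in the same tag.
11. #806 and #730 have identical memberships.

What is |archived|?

From (3): #730 ∉ locked.
(11): #806 matches #730: #806 ∉ locked.
(7) (exactly one): #888 ∈ locked.
Suppose #329 ∈ archived: no assignment then satisfies all the clues, so #329 ∉ archived.

2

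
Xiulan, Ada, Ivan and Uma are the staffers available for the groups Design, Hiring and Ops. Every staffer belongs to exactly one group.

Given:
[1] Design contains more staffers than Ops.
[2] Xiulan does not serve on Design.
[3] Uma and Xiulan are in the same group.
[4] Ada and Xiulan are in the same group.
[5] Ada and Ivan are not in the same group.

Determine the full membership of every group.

Design = {Ivan}; Hiring = {Ada, Uma, Xiulan}; Ops = {}

From (2): Xiulan ∉ Design.
(3): Uma matches Xiulan: Uma ∉ Design.
(4): Ada matches Xiulan: Ada ∉ Design.
Suppose Xiulan ∉ Hiring: no assignment then satisfies all the clues, so Xiulan ∈ Hiring.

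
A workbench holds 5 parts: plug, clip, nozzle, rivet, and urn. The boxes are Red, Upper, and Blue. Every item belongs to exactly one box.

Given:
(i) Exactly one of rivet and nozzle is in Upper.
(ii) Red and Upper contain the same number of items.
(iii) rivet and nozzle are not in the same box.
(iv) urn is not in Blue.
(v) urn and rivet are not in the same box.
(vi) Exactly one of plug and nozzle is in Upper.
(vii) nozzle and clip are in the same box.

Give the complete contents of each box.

From (iv): urn ∉ Blue.
Suppose plug ∉ Red: no assignment then satisfies all the clues, so plug ∈ Red.

Red = {plug, urn}; Upper = {clip, nozzle}; Blue = {rivet}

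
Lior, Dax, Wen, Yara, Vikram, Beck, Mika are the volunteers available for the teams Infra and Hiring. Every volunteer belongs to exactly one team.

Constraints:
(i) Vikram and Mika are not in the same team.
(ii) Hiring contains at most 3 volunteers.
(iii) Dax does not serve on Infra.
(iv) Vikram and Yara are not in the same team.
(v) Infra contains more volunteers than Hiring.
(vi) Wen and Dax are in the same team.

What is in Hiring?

Hiring = {Dax, Vikram, Wen}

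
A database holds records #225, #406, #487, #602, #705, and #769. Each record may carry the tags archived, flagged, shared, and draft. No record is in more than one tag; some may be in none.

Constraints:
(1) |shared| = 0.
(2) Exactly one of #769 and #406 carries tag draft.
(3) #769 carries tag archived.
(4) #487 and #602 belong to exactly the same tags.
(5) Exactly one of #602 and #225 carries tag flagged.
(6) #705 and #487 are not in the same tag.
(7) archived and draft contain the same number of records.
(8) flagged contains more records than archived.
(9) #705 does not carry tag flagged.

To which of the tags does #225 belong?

#225: none

From (3): #769 ∈ archived.
From (9): #705 ∉ flagged.
(1): shared already has 0, so the rest are out.
(2) (exactly one): #406 ∈ draft.
Suppose #225 ∈ archived: no assignment then satisfies all the clues, so #225 ∉ archived.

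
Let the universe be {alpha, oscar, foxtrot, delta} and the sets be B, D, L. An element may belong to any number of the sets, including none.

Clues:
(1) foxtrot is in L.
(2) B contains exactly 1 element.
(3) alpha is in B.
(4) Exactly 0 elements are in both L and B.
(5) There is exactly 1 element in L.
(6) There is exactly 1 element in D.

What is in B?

From (1): foxtrot ∈ L.
From (3): alpha ∈ B.
(2): B already has 1, so the rest are out.
(5): L already has 1, so the rest are out.

B = {alpha}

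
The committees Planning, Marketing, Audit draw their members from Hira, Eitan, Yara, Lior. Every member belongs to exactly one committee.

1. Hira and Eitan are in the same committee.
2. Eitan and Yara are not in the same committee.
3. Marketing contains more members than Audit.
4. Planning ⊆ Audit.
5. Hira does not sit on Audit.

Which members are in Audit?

Audit = {Yara}

From (5): Hira ∉ Audit.
(1): Eitan matches Hira: Eitan ∉ Audit.
(4) contrapositive: Hira ∉ Planning.
(4) contrapositive: Eitan ∉ Planning.
Only one committee left: Hira ∈ Marketing.
Only one committee left: Eitan ∈ Marketing.
(2): Yara ∉ Marketing.
Suppose Yara ∉ Audit: no assignment then satisfies all the clues, so Yara ∈ Audit.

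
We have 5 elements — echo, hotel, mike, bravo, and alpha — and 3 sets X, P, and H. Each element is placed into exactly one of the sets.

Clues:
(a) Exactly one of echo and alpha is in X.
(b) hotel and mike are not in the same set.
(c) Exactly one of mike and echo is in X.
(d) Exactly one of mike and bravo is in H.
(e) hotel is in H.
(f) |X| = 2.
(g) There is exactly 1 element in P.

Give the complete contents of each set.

X = {alpha, mike}; P = {echo}; H = {bravo, hotel}

From (e): hotel ∈ H.
(b): mike ∉ H.
(d) (exactly one): bravo ∈ H.
Suppose echo ∈ X: no assignment then satisfies all the clues, so echo ∉ X.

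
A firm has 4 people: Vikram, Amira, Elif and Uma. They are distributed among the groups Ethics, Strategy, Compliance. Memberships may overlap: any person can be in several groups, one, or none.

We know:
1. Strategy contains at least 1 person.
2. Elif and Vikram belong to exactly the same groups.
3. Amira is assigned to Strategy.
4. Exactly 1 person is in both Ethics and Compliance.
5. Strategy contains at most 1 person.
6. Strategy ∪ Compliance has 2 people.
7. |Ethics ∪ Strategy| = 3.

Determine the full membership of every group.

Ethics = {Amira, Elif, Vikram}; Strategy = {Amira}; Compliance = {Amira, Uma}

From (3): Amira ∈ Strategy.
(5): Strategy already has 1, so the rest are out.
Suppose Vikram ∉ Ethics: no assignment then satisfies all the clues, so Vikram ∈ Ethics.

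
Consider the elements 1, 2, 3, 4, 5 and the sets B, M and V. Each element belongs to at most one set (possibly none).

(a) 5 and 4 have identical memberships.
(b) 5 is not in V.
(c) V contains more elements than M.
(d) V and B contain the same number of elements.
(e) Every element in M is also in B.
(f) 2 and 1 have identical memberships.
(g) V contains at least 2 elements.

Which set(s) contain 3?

3: none

From (b): 5 ∉ V.
(a): 4 matches 5: 4 ∉ V.
Suppose 3 ∈ B: no assignment then satisfies all the clues, so 3 ∉ B.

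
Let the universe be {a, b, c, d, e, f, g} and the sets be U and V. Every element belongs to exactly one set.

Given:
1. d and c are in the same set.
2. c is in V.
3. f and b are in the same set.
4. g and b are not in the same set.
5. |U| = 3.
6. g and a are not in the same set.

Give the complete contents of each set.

U = {a, b, f}; V = {c, d, e, g}

From (2): c ∈ V.
(1): d matches c: d ∉ U.
(1): d matches c: d ∈ V.
Suppose a ∉ U: no assignment then satisfies all the clues, so a ∈ U.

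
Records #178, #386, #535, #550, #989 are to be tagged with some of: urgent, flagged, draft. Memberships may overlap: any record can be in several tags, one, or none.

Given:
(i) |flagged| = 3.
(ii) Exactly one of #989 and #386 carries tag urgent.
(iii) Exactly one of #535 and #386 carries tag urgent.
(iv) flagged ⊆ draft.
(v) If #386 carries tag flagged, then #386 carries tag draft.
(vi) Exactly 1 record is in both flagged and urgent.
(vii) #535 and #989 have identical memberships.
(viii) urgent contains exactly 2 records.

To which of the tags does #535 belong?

#535: draft, flagged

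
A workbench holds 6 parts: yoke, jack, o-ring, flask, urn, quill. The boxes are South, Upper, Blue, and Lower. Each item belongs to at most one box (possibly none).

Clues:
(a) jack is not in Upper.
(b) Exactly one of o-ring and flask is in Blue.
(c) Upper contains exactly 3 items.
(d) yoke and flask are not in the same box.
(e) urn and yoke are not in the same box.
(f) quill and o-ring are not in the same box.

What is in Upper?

Upper = {flask, quill, urn}

From (a): jack ∉ Upper.
Suppose yoke ∈ Upper: no assignment then satisfies all the clues, so yoke ∉ Upper.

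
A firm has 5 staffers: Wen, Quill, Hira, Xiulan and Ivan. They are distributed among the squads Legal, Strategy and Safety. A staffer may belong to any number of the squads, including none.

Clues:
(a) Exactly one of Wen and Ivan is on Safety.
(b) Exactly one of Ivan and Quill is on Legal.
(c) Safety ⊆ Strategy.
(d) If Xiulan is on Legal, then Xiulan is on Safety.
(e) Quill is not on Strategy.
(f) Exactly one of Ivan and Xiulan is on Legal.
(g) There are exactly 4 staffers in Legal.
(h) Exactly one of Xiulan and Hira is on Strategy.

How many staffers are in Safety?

2

From (e): Quill ∉ Strategy.
(c) contrapositive: Quill ∉ Safety.
Suppose Wen ∉ Legal: no assignment then satisfies all the clues, so Wen ∈ Legal.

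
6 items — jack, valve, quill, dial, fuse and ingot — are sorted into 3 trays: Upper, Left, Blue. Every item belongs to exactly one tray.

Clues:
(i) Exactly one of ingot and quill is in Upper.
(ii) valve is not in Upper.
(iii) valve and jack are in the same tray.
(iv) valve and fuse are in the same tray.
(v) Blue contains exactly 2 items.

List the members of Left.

Left = {fuse, jack, valve}

From (ii): valve ∉ Upper.
(iii): jack matches valve: jack ∉ Upper.
(iv): fuse matches valve: fuse ∉ Upper.
Suppose jack ∉ Left: no assignment then satisfies all the clues, so jack ∈ Left.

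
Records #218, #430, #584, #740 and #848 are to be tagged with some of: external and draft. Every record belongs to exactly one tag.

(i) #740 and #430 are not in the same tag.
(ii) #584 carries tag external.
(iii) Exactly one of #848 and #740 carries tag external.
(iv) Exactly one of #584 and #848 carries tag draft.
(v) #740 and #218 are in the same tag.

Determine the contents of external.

From (ii): #584 ∈ external.
(iv) (exactly one): #848 ∈ draft.
(iii) (exactly one): #740 ∈ external.
(v): #218 matches #740: #218 ∈ external.
(i): #430 ∉ external.
Only one tag left: #430 ∈ draft.

external = {#218, #584, #740}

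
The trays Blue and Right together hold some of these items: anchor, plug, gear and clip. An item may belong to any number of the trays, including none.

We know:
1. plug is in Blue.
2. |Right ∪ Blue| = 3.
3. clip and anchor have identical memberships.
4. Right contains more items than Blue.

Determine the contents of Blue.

Blue = {plug}

From (1): plug ∈ Blue.
Suppose anchor ∈ Blue: no assignment then satisfies all the clues, so anchor ∉ Blue.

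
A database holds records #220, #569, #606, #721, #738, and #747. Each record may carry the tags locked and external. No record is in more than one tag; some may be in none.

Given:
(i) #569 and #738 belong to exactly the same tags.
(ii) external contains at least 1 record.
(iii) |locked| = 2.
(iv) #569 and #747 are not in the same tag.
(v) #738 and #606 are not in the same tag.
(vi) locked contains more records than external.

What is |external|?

1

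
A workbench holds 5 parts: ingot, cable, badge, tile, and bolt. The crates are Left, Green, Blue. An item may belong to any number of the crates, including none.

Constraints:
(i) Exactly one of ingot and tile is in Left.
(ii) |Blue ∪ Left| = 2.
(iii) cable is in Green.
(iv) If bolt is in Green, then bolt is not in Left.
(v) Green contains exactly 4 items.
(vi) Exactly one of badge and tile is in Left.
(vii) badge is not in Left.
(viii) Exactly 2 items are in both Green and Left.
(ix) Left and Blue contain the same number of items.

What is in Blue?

From (iii): cable ∈ Green.
From (vii): badge ∉ Left.
(vi) (exactly one): tile ∈ Left.
(i) (exactly one): ingot ∉ Left.
Suppose ingot ∈ Blue: no assignment then satisfies all the clues, so ingot ∉ Blue.

Blue = {cable, tile}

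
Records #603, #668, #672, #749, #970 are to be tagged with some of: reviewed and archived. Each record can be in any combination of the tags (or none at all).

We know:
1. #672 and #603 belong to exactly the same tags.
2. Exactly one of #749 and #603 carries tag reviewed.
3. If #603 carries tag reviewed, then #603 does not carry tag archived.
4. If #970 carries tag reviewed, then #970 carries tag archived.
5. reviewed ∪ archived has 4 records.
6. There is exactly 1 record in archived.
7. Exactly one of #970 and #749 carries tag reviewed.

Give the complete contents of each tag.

reviewed = {#603, #668, #672, #970}; archived = {#970}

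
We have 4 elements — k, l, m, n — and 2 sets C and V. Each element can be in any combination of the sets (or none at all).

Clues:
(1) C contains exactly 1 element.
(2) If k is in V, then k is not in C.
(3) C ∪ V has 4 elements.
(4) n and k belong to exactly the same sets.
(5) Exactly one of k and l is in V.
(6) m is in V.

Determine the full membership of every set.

C = {l}; V = {k, m, n}

From (6): m ∈ V.
Suppose k ∈ C: no assignment then satisfies all the clues, so k ∉ C.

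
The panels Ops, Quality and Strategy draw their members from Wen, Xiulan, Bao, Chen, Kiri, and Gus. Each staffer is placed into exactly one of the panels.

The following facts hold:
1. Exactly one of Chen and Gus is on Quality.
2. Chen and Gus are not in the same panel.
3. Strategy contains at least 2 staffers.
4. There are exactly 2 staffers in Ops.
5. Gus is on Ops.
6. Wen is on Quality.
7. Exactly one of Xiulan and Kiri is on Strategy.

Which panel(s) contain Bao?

Bao: Strategy

From (5): Gus ∈ Ops.
From (6): Wen ∈ Quality.
(1) (exactly one): Chen ∈ Quality.
Suppose Bao ∈ Ops: no assignment then satisfies all the clues, so Bao ∉ Ops.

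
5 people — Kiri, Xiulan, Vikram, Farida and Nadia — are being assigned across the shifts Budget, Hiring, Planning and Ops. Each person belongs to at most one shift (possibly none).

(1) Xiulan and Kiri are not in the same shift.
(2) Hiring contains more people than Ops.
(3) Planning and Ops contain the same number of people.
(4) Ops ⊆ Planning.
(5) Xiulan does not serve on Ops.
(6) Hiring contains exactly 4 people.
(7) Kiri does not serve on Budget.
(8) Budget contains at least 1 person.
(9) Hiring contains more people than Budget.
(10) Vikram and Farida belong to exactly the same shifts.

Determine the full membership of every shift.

Budget = {Xiulan}; Hiring = {Farida, Kiri, Nadia, Vikram}; Planning = {}; Ops = {}

From (5): Xiulan ∉ Ops.
From (7): Kiri ∉ Budget.
Suppose Kiri ∉ Hiring: no assignment then satisfies all the clues, so Kiri ∈ Hiring.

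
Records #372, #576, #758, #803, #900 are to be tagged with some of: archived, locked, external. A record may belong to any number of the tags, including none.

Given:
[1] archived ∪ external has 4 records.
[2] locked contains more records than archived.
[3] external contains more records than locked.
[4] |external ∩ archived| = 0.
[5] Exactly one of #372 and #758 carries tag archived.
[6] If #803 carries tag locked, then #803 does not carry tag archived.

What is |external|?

3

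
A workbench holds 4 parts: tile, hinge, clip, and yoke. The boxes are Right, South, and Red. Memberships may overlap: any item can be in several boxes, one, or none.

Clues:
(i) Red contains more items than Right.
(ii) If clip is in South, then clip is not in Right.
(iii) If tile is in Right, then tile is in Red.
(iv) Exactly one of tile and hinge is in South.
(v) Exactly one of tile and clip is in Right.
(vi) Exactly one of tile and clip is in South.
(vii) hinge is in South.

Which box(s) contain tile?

tile: Red, Right

From (vii): hinge ∈ South.
(iv) (exactly one): tile ∉ South.
(vi) (exactly one): clip ∈ South.
(ii): clip ∉ Right.
(v) (exactly one): tile ∈ Right.
(iii): tile ∈ Red.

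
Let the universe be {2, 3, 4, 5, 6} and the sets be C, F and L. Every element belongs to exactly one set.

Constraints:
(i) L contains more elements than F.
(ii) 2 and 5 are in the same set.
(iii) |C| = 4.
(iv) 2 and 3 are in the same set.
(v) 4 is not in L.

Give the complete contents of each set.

C = {2, 3, 4, 5}; F = {}; L = {6}

From (v): 4 ∉ L.
Suppose 2 ∉ C: no assignment then satisfies all the clues, so 2 ∈ C.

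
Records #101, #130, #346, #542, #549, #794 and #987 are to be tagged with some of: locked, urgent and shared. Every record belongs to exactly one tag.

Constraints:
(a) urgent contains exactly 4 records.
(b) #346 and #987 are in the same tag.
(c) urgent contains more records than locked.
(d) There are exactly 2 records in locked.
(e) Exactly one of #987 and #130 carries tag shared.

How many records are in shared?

1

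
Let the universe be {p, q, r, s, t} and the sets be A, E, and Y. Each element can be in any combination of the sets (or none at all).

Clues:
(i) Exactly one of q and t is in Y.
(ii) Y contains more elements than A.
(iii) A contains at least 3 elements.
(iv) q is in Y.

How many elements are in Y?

4

From (iv): q ∈ Y.
(i) (exactly one): t ∉ Y.
Suppose p ∉ Y: no assignment then satisfies all the clues, so p ∈ Y.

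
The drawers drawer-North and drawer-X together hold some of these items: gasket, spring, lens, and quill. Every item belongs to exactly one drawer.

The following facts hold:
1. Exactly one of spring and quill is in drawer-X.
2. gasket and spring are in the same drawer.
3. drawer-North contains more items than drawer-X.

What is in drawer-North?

drawer-North = {gasket, lens, spring}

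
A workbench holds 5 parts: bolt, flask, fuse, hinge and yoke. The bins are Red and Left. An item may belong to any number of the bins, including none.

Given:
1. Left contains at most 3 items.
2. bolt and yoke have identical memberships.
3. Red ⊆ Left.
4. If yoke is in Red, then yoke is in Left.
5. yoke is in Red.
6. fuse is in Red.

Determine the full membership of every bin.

Red = {bolt, fuse, yoke}; Left = {bolt, fuse, yoke}

From (5): yoke ∈ Red.
From (6): fuse ∈ Red.
(2): bolt matches yoke: bolt ∈ Red.
(3) with bolt ∈ Red: bolt ∈ Left.
(3) with fuse ∈ Red: fuse ∈ Left.
(3) with yoke ∈ Red: yoke ∈ Left.
(1): Left already has 3, so the rest are out.
(3) contrapositive: flask ∉ Red.
(3) contrapositive: hinge ∉ Red.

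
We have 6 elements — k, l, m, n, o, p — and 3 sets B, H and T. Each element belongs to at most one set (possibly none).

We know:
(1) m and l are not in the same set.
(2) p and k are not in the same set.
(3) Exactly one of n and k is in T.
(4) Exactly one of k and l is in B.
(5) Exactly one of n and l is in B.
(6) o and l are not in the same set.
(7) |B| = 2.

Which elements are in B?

B = {l, p}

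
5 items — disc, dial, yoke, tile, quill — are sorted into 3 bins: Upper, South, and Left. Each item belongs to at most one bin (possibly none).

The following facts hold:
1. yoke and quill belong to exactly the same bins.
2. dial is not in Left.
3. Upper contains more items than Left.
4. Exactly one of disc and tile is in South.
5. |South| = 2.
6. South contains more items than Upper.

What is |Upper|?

1

From (2): dial ∉ Left.
Suppose disc ∈ Left: no assignment then satisfies all the clues, so disc ∉ Left.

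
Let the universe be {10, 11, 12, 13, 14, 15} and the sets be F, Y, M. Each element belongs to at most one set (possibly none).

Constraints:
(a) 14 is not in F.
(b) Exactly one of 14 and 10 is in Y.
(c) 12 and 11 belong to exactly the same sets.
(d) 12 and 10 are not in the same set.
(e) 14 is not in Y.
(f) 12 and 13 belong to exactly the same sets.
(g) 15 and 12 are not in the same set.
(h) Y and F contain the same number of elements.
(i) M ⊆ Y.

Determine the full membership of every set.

F = {15}; Y = {10}; M = {}

From (a): 14 ∉ F.
From (e): 14 ∉ Y.
(b) (exactly one): 10 ∈ Y.
(d): 12 ∉ Y.
(f): 13 matches 12: 13 ∉ Y.
(i) contrapositive: 12 ∉ M.
(i) contrapositive: 13 ∉ M.
(i) contrapositive: 14 ∉ M.
(c): 11 matches 12: 11 ∉ Y.
(c): 11 matches 12: 11 ∉ M.
Suppose 11 ∈ F: no assignment then satisfies all the clues, so 11 ∉ F.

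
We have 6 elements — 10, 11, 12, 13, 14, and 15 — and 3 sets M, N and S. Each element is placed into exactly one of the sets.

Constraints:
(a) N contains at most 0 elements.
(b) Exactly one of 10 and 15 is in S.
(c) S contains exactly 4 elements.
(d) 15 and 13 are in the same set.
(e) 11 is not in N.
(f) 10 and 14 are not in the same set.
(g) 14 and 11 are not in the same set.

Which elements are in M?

M = {10, 11}

From (e): 11 ∉ N.
(a): N already has 0, so the rest are out.
Suppose 10 ∉ M: no assignment then satisfies all the clues, so 10 ∈ M.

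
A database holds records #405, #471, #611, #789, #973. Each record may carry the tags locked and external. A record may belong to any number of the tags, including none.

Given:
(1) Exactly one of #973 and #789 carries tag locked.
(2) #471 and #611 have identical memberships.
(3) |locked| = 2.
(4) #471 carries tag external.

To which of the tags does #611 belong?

#611: external

From (4): #471 ∈ external.
(2): #611 matches #471: #611 ∈ external.
Suppose #611 ∈ locked: no assignment then satisfies all the clues, so #611 ∉ locked.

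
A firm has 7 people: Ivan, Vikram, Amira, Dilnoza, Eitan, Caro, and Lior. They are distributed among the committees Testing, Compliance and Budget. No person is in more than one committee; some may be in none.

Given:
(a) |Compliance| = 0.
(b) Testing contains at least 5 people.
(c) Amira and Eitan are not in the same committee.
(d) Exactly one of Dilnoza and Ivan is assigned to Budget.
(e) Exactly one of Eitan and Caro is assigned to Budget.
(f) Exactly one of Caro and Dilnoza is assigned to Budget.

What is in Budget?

Budget = {Dilnoza, Eitan}

(a): Compliance already has 0, so the rest are out.
Suppose Ivan ∈ Budget: no assignment then satisfies all the clues, so Ivan ∉ Budget.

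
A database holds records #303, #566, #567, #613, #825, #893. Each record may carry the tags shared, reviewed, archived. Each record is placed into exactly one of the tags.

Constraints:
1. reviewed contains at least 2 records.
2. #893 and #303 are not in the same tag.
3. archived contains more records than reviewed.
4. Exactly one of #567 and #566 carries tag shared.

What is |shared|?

1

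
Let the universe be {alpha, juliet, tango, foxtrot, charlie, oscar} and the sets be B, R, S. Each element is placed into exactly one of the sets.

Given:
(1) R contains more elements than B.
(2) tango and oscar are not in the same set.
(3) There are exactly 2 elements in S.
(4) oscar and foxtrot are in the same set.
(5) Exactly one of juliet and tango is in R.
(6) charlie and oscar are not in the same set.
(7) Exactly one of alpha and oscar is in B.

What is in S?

S = {charlie, tango}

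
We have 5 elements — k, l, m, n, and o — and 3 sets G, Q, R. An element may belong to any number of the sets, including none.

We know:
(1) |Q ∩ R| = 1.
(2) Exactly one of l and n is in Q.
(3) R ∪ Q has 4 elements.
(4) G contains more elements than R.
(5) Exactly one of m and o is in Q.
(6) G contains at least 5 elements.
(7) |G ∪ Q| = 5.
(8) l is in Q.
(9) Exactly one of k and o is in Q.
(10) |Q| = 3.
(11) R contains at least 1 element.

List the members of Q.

Q = {k, l, m}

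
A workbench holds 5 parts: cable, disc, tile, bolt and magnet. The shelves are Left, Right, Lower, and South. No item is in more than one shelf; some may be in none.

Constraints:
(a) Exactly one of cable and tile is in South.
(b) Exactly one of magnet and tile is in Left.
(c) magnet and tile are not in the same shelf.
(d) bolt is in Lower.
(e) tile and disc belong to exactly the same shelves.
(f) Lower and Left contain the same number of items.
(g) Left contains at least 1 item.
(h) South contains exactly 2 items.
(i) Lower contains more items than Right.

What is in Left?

From (d): bolt ∈ Lower.
Suppose cable ∈ Left: no assignment then satisfies all the clues, so cable ∉ Left.

Left = {magnet}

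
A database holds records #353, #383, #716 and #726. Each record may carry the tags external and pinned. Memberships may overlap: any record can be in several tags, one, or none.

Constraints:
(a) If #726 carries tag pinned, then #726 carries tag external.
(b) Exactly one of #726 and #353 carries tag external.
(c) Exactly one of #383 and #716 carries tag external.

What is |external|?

2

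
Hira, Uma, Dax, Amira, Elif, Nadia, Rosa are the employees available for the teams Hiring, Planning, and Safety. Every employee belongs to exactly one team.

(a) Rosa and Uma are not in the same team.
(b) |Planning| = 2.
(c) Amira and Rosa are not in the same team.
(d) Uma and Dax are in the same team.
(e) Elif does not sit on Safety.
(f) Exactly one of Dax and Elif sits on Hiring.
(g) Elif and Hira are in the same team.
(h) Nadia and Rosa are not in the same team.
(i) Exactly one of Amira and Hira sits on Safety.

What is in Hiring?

Hiring = {Elif, Hira, Rosa}

From (e): Elif ∉ Safety.
(g): Hira matches Elif: Hira ∉ Safety.
(i) (exactly one): Amira ∈ Safety.
(c): Rosa ∉ Safety.
Suppose Hira ∉ Hiring: no assignment then satisfies all the clues, so Hira ∈ Hiring.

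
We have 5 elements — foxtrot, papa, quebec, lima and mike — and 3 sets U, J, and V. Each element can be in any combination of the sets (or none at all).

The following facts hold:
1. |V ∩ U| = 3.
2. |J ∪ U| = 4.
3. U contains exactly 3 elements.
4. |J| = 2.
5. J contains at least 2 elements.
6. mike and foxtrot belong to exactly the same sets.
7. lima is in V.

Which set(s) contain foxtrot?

foxtrot: U, V

From (7): lima ∈ V.
Suppose foxtrot ∉ U: no assignment then satisfies all the clues, so foxtrot ∈ U.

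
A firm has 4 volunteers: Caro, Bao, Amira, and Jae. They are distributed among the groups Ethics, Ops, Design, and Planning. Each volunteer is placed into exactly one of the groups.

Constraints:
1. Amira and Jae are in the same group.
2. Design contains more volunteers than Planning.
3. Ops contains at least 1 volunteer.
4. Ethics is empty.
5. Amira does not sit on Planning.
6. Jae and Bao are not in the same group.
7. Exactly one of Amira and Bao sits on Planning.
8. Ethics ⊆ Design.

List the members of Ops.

Ops = {Caro}

From (5): Amira ∉ Planning.
(1): Jae matches Amira: Jae ∉ Planning.
(4): Ethics already has 0, so the rest are out.
(7) (exactly one): Bao ∈ Planning.
Suppose Caro ∉ Ops: no assignment then satisfies all the clues, so Caro ∈ Ops.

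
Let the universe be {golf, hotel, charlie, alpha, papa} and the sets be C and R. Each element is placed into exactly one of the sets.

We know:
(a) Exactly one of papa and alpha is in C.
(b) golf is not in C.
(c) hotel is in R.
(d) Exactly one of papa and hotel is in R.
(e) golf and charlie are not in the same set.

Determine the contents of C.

C = {charlie, papa}

From (b): golf ∉ C.
From (c): hotel ∈ R.
(d) (exactly one): papa ∉ R.
Only one set left: golf ∈ R.
Only one set left: papa ∈ C.
(a) (exactly one): alpha ∉ C.
(e): charlie ∉ R.
Only one set left: charlie ∈ C.
Only one set left: alpha ∈ R.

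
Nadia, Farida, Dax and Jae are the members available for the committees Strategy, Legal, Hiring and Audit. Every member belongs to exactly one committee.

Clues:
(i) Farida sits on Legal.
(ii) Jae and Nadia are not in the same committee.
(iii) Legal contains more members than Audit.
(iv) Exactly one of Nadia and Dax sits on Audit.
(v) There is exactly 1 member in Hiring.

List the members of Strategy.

Strategy = {}

From (i): Farida ∈ Legal.
Suppose Nadia ∈ Strategy: no assignment then satisfies all the clues, so Nadia ∉ Strategy.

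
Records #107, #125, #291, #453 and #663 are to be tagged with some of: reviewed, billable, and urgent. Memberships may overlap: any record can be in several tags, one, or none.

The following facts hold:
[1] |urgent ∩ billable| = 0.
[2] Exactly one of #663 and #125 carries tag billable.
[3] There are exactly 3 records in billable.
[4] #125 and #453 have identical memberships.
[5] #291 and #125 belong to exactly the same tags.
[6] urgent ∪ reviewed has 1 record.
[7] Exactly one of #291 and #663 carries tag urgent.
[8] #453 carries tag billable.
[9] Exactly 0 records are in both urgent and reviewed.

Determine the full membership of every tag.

reviewed = {}; billable = {#125, #291, #453}; urgent = {#663}

From (8): #453 ∈ billable.
(4): #125 matches #453: #125 ∈ billable.
(5): #291 matches #125: #291 ∈ billable.
(2) (exactly one): #663 ∉ billable.
(3): billable already has 3, so the rest are out.
Suppose #107 ∈ reviewed: no assignment then satisfies all the clues, so #107 ∉ reviewed.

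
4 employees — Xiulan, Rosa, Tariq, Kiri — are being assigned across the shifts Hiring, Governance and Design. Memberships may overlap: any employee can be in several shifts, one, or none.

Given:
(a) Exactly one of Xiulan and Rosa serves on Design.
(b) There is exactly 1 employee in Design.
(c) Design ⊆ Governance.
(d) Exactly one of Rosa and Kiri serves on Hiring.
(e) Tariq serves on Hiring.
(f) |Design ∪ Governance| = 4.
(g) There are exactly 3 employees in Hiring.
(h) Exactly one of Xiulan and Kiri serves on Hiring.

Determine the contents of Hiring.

Hiring = {Rosa, Tariq, Xiulan}

From (e): Tariq ∈ Hiring.
Suppose Xiulan ∉ Hiring: no assignment then satisfies all the clues, so Xiulan ∈ Hiring.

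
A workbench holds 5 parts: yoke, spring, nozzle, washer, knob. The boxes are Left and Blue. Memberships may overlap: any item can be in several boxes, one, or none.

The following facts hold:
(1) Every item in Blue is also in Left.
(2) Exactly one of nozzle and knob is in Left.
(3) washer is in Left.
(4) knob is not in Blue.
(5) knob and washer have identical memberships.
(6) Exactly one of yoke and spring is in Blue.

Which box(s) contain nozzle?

nozzle: none

From (3): washer ∈ Left.
From (4): knob ∉ Blue.
(5): knob matches washer: knob ∈ Left.
(5): washer matches knob: washer ∉ Blue.
(2) (exactly one): nozzle ∉ Left.
(1) contrapositive: nozzle ∉ Blue.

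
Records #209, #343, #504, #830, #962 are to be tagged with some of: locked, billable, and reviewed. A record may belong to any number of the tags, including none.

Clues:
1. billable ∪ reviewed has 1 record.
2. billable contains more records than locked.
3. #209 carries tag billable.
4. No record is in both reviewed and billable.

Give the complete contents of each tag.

locked = {}; billable = {#209}; reviewed = {}

From (3): #209 ∈ billable.
(4) (disjoint): #209 ∉ reviewed.
Suppose #209 ∈ locked: no assignment then satisfies all the clues, so #209 ∉ locked.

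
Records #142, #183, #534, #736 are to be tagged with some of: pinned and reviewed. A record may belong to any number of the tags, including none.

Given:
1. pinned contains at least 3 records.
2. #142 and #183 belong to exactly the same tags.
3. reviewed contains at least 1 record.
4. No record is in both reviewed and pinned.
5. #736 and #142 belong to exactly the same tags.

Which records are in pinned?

pinned = {#142, #183, #736}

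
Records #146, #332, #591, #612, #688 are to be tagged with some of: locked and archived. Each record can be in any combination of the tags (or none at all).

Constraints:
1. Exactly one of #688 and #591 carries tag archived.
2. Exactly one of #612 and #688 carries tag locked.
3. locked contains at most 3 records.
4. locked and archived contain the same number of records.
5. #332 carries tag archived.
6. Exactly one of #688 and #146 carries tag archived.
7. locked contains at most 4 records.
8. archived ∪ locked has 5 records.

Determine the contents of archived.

archived = {#332, #612, #688}

From (5): #332 ∈ archived.
Suppose #146 ∈ archived: no assignment then satisfies all the clues, so #146 ∉ archived.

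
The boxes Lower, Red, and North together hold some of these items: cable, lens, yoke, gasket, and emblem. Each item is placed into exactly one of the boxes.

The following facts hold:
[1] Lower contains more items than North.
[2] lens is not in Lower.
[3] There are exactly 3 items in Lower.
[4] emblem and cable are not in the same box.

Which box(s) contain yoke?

From (2): lens ∉ Lower.
Suppose yoke ∉ Lower: no assignment then satisfies all the clues, so yoke ∈ Lower.

yoke: Lower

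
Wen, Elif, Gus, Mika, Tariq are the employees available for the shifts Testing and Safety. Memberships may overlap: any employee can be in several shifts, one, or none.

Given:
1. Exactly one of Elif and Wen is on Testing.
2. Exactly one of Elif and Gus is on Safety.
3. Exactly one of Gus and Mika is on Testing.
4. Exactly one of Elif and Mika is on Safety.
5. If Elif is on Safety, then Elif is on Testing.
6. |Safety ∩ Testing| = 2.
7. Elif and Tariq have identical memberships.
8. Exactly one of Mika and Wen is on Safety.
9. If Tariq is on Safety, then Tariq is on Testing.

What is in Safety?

Safety = {Elif, Tariq, Wen}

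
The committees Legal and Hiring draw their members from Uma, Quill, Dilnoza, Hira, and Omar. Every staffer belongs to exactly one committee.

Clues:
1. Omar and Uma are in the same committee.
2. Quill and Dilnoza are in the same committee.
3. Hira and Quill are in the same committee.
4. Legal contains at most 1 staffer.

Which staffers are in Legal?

Legal = {}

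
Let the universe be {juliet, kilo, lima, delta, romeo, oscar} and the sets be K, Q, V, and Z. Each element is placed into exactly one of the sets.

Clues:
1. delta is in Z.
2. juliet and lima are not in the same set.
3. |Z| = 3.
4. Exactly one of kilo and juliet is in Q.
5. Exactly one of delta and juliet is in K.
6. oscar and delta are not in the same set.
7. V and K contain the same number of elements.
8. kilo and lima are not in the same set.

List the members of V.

V = {oscar}

From (1): delta ∈ Z.
(5) (exactly one): juliet ∈ K.
(6): oscar ∉ Z.
(2): lima ∉ K.
(4) (exactly one): kilo ∈ Q.
(8): lima ∉ Q.
(3): only 3 candidates remain for Z, so all are in.
Suppose oscar ∉ V: no assignment then satisfies all the clues, so oscar ∈ V.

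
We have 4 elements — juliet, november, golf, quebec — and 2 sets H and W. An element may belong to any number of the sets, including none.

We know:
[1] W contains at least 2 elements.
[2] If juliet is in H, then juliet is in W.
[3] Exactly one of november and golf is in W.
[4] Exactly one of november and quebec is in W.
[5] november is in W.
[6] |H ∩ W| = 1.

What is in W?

W = {juliet, november}

From (5): november ∈ W.
(3) (exactly one): golf ∉ W.
(4) (exactly one): quebec ∉ W.
(1): only 2 candidates remain for W, so all are in.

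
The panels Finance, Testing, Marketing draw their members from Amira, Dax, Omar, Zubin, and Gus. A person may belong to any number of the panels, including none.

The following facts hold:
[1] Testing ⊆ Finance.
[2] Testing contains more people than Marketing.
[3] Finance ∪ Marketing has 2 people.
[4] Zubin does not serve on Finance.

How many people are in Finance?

2

From (4): Zubin ∉ Finance.
(1) contrapositive: Zubin ∉ Testing.
Suppose Zubin ∈ Marketing: no assignment then satisfies all the clues, so Zubin ∉ Marketing.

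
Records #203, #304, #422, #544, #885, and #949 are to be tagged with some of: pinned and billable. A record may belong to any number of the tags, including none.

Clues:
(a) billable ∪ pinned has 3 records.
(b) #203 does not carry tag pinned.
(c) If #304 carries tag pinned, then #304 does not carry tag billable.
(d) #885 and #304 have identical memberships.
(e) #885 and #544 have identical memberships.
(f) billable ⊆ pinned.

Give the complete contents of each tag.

pinned = {#304, #544, #885}; billable = {}

From (b): #203 ∉ pinned.
(f) contrapositive: #203 ∉ billable.
Suppose #304 ∉ pinned: no assignment then satisfies all the clues, so #304 ∈ pinned.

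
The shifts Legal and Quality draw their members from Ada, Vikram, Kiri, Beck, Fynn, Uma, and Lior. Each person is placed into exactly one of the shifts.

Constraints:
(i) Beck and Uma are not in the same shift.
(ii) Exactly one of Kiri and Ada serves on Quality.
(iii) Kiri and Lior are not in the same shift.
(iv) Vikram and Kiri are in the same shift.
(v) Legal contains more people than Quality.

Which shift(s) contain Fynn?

Fynn: Legal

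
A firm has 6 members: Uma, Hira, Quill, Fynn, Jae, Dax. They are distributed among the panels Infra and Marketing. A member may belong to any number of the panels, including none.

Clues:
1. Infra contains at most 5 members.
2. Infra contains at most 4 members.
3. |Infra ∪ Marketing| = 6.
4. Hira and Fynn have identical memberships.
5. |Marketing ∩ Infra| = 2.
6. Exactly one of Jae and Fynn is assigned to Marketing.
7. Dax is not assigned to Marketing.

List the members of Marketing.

Marketing = {Fynn, Hira, Quill, Uma}

From (7): Dax ∉ Marketing.
Suppose Uma ∉ Marketing: no assignment then satisfies all the clues, so Uma ∈ Marketing.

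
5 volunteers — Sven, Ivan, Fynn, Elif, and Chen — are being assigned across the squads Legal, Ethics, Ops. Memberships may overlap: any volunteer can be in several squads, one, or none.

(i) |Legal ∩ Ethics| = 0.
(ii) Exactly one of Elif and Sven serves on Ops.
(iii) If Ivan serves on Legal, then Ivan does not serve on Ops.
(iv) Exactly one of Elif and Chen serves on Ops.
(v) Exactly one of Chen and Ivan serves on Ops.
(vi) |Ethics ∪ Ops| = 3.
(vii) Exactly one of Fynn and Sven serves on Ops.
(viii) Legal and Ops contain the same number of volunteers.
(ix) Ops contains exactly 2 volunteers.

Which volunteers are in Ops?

Ops = {Chen, Sven}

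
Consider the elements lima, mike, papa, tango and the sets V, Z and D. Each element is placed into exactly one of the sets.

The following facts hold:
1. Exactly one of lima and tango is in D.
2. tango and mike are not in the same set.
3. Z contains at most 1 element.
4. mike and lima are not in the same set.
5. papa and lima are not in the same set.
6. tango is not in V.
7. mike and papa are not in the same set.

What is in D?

D = {papa, tango}

From (6): tango ∉ V.
Suppose lima ∈ D: no assignment then satisfies all the clues, so lima ∉ D.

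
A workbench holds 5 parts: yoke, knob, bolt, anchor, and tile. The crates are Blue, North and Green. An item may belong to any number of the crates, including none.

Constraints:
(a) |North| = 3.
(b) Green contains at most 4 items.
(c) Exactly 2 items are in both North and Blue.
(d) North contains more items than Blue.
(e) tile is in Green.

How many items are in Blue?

2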